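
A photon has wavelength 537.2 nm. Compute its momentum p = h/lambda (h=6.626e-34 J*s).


p = h / lambda
= 6.626e-34 / (537.2e-9)
= 6.626e-34 / 5.3720e-07
= 1.2334e-27 kg*m/s

1.2334e-27


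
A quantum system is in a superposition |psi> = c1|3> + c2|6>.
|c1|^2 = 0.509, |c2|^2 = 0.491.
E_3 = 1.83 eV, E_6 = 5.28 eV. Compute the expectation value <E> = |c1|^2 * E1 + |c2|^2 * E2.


<E> = |c1|^2 * E1 + |c2|^2 * E2
= 0.509 * 1.83 + 0.491 * 5.28
= 0.9315 + 2.5925
= 3.524 eV

3.524


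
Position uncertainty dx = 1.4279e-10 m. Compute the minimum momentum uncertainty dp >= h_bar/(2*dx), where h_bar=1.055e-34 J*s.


dp = h_bar / (2 * dx)
= 1.055e-34 / (2 * 1.4279e-10)
= 1.055e-34 / 2.8558e-10
= 3.6942e-25 kg*m/s

3.6942e-25


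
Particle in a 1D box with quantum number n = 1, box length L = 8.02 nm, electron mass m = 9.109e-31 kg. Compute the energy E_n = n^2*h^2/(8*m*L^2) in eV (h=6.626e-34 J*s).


E = n^2 * h^2 / (8 * m * L^2)
= 1^2 * (6.626e-34)^2 / (8 * 9.109e-31 * (8.02e-9)^2)
= 1 * 4.3904e-67 / (8 * 9.109e-31 * 6.4320e-17)
= 9.3668e-22 J
= 0.0058 eV

0.0058


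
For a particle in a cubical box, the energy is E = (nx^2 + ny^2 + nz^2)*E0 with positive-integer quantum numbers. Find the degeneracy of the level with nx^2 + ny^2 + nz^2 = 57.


Enumerate all (nx, ny, nz) with nx^2 + ny^2 + nz^2 = 57:
(2,2,7)
(2,7,2)
(4,4,5)
(4,5,4)
(5,4,4)
(7,2,2)
Total degeneracy = 6

6


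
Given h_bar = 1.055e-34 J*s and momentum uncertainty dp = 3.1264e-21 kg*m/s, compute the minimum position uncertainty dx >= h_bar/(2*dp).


dx = h_bar / (2 * dp)
= 1.055e-34 / (2 * 3.1264e-21)
= 1.055e-34 / 6.2528e-21
= 1.6872e-14 m

1.6872e-14


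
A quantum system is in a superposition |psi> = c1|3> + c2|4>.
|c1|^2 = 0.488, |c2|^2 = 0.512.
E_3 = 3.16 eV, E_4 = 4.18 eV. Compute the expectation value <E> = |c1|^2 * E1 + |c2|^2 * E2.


<E> = |c1|^2 * E1 + |c2|^2 * E2
= 0.488 * 3.16 + 0.512 * 4.18
= 1.5421 + 2.1402
= 3.6822 eV

3.6822


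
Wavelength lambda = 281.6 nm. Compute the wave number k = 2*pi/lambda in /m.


k = 2 * pi / lambda
= 6.2832 / (281.6e-9)
= 6.2832 / 2.8160e-07
= 2.2312e+07 /m

2.2312e+07


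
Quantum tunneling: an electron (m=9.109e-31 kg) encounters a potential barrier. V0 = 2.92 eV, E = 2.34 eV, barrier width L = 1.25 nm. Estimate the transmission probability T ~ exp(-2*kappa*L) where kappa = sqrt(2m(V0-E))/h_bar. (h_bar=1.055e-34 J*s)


V0 - E = 0.58 eV = 9.2916e-20 J
kappa = sqrt(2 * m * (V0-E)) / h_bar
= sqrt(2 * 9.109e-31 * 9.2916e-20) / 1.055e-34
= 3.8998e+09 /m
2*kappa*L = 2 * 3.8998e+09 * 1.25e-9
= 9.7495
T = exp(-9.7495) = 5.832276e-05

5.832276e-05


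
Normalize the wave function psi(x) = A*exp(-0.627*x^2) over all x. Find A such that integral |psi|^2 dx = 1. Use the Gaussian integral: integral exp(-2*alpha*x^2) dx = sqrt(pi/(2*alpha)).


integral |psi|^2 dx = A^2 * sqrt(pi/(2*alpha)) = 1
A^2 = sqrt(2*alpha/pi)
= sqrt(2 * 0.627 / pi)
= 0.631792
A = sqrt(0.631792)
= 0.7949

0.7949


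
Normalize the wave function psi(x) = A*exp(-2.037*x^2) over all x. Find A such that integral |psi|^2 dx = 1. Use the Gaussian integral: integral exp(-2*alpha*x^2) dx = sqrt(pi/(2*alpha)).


integral |psi|^2 dx = A^2 * sqrt(pi/(2*alpha)) = 1
A^2 = sqrt(2*alpha/pi)
= sqrt(2 * 2.037 / pi)
= 1.138769
A = sqrt(1.138769)
= 1.0671

1.0671


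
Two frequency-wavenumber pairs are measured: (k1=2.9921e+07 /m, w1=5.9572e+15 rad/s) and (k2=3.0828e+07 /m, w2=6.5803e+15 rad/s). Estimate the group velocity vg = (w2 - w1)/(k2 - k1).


vg = (w2 - w1) / (k2 - k1)
= (6.5803e+15 - 5.9572e+15) / (3.0828e+07 - 2.9921e+07)
= 6.2310e+14 / 9.0700e+05
= 6.8699e+08 m/s

6.8699e+08


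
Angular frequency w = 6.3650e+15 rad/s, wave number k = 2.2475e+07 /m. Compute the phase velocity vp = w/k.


vp = w / k
= 6.3650e+15 / 2.2475e+07
= 2.8320e+08 m/s

2.8320e+08


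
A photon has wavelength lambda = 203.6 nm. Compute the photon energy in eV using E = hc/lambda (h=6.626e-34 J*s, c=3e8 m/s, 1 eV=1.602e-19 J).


E = hc / lambda
= (6.626e-34)(3e8) / (203.6e-9)
= 1.9878e-25 / 2.0360e-07
= 9.7633e-19 J
Converting to eV: 9.7633e-19 / 1.602e-19
= 6.0944 eV

6.0944


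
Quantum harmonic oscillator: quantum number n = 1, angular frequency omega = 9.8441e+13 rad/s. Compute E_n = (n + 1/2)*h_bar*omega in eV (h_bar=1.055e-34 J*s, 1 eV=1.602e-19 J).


E = (n + 1/2) * h_bar * omega
= (1 + 0.5) * 1.055e-34 * 9.8441e+13
= 1.5 * 1.0386e-20
= 1.5578e-20 J
= 0.0972 eV

0.0972


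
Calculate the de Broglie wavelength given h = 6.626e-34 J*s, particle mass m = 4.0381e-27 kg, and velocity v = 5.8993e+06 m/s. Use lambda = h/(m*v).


lambda = h / (m * v)
= 6.626e-34 / (4.0381e-27 * 5.8993e+06)
= 6.626e-34 / 2.3822e-20
= 2.7815e-14 m

2.7815e-14


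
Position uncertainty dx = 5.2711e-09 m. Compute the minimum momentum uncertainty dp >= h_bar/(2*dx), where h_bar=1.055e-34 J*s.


dp = h_bar / (2 * dx)
= 1.055e-34 / (2 * 5.2711e-09)
= 1.055e-34 / 1.0542e-08
= 1.0007e-26 kg*m/s

1.0007e-26


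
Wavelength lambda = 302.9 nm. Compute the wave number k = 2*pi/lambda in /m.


k = 2 * pi / lambda
= 6.2832 / (302.9e-9)
= 6.2832 / 3.0290e-07
= 2.0743e+07 /m

2.0743e+07


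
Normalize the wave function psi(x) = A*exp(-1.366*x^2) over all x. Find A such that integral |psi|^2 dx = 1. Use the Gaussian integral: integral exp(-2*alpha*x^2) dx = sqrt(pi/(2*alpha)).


integral |psi|^2 dx = A^2 * sqrt(pi/(2*alpha)) = 1
A^2 = sqrt(2*alpha/pi)
= sqrt(2 * 1.366 / pi)
= 0.932536
A = sqrt(0.932536)
= 0.9657

0.9657


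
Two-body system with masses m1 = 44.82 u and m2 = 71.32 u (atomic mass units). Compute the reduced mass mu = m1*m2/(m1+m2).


mu = m1 * m2 / (m1 + m2)
= 44.82 * 71.32 / (44.82 + 71.32)
= 3196.5624 / 116.14
= 27.5234 u

27.5234


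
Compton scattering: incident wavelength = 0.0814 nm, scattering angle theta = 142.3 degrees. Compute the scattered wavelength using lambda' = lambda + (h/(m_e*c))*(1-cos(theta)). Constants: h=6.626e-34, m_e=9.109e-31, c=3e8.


Compton wavelength: h/(m_e*c) = 2.4247e-12 m
d_lambda = 2.4247e-12 * (1 - cos(142.3 deg))
= 2.4247e-12 * 1.791224
= 4.3432e-12 m = 0.004343 nm
lambda' = 0.0814 + 0.004343
= 0.085743 nm

0.085743


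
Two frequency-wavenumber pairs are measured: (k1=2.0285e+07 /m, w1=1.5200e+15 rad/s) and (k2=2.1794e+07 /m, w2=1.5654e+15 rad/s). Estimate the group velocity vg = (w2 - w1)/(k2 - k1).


vg = (w2 - w1) / (k2 - k1)
= (1.5654e+15 - 1.5200e+15) / (2.1794e+07 - 2.0285e+07)
= 4.5400e+13 / 1.5090e+06
= 3.0086e+07 m/s

3.0086e+07


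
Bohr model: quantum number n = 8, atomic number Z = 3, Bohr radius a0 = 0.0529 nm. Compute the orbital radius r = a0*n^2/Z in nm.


r = a0 * n^2 / Z
= 0.0529 * 8^2 / 3
= 0.0529 * 64 / 3
= 1.1285 nm

1.1285


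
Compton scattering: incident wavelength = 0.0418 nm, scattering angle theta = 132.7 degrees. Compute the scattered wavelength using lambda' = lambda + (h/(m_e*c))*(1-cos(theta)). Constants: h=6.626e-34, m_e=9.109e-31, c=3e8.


Compton wavelength: h/(m_e*c) = 2.4247e-12 m
d_lambda = 2.4247e-12 * (1 - cos(132.7 deg))
= 2.4247e-12 * 1.67816
= 4.0690e-12 m = 0.004069 nm
lambda' = 0.0418 + 0.004069
= 0.045869 nm

0.045869


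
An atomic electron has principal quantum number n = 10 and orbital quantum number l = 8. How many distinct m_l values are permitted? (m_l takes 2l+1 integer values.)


m_l ranges from -l to +l in integer steps
So m_l goes from -8 to +8
Count = 2l + 1 = 2*8 + 1
= 17

17


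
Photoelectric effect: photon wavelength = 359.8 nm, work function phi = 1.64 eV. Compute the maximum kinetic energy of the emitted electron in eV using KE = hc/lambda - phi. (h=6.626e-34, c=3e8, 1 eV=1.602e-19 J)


E_photon = hc / lambda
= (6.626e-34)(3e8) / (359.8e-9)
= 5.5247e-19 J
= 3.4486 eV
KE = E_photon - phi
= 3.4486 - 1.64
= 1.8086 eV

1.8086


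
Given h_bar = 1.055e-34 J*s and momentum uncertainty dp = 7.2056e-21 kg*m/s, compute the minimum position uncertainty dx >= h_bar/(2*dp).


dx = h_bar / (2 * dp)
= 1.055e-34 / (2 * 7.2056e-21)
= 1.055e-34 / 1.4411e-20
= 7.3207e-15 m

7.3207e-15


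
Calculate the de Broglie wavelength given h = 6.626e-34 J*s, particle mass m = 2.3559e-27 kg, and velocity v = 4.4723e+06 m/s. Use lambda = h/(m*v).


lambda = h / (m * v)
= 6.626e-34 / (2.3559e-27 * 4.4723e+06)
= 6.626e-34 / 1.0536e-20
= 6.2887e-14 m

6.2887e-14


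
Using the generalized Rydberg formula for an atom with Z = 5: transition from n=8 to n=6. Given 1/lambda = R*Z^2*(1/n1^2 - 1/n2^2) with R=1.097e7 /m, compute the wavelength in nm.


1/lambda = R * Z^2 * (1/n1^2 - 1/n2^2)
= 1.097e7 * 5^2 * (1/6^2 - 1/8^2)
= 1.097e7 * 25 * (0.027778 - 0.015625)
= 3.3329e+06 /m
lambda = 1 / 3.3329e+06
= 300.0391 nm

300.0391


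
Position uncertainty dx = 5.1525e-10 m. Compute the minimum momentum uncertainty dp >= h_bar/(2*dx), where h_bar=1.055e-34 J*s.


dp = h_bar / (2 * dx)
= 1.055e-34 / (2 * 5.1525e-10)
= 1.055e-34 / 1.0305e-09
= 1.0238e-25 kg*m/s

1.0238e-25


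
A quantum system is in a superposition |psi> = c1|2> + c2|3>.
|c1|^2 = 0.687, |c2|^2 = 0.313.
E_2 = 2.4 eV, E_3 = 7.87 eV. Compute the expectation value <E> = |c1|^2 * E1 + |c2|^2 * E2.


<E> = |c1|^2 * E1 + |c2|^2 * E2
= 0.687 * 2.4 + 0.313 * 7.87
= 1.6488 + 2.4633
= 4.1121 eV

4.1121


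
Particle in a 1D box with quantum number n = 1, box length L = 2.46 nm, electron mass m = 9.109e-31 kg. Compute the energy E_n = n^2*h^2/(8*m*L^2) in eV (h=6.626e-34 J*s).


E = n^2 * h^2 / (8 * m * L^2)
= 1^2 * (6.626e-34)^2 / (8 * 9.109e-31 * (2.46e-9)^2)
= 1 * 4.3904e-67 / (8 * 9.109e-31 * 6.0516e-18)
= 9.9557e-21 J
= 0.0621 eV

0.0621


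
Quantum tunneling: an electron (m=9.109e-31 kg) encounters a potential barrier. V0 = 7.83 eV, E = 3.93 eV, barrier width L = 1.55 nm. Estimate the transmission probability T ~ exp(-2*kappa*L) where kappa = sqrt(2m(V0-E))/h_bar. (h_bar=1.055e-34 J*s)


V0 - E = 3.9 eV = 6.2478e-19 J
kappa = sqrt(2 * m * (V0-E)) / h_bar
= sqrt(2 * 9.109e-31 * 6.2478e-19) / 1.055e-34
= 1.0113e+10 /m
2*kappa*L = 2 * 1.0113e+10 * 1.55e-9
= 31.349
T = exp(-31.349) = 2.428396e-14

2.428396e-14


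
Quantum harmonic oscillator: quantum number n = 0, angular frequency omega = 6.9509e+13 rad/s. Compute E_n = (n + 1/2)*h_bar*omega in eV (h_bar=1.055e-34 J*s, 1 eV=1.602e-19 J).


E = (n + 1/2) * h_bar * omega
= (0 + 0.5) * 1.055e-34 * 6.9509e+13
= 0.5 * 7.3332e-21
= 3.6666e-21 J
= 0.0229 eV

0.0229


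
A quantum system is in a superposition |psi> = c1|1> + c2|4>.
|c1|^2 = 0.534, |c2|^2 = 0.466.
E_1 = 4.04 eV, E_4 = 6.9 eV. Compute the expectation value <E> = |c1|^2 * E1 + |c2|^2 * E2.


<E> = |c1|^2 * E1 + |c2|^2 * E2
= 0.534 * 4.04 + 0.466 * 6.9
= 2.1574 + 3.2154
= 5.3728 eV

5.3728


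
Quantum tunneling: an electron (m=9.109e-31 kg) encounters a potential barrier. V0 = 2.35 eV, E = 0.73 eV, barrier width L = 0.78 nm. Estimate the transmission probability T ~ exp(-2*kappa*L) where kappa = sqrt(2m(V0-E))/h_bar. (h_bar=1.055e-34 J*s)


V0 - E = 1.62 eV = 2.5952e-19 J
kappa = sqrt(2 * m * (V0-E)) / h_bar
= sqrt(2 * 9.109e-31 * 2.5952e-19) / 1.055e-34
= 6.5176e+09 /m
2*kappa*L = 2 * 6.5176e+09 * 0.78e-9
= 10.1674
T = exp(-10.1674) = 3.840083e-05

3.840083e-05


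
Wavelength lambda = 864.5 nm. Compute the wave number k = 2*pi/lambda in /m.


k = 2 * pi / lambda
= 6.2832 / (864.5e-9)
= 6.2832 / 8.6450e-07
= 7.2680e+06 /m

7.2680e+06


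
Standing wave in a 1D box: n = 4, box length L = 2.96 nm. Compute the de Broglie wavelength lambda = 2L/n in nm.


lambda = 2L / n
= 2 * 2.96 / 4
= 5.92 / 4
= 1.48 nm

1.48


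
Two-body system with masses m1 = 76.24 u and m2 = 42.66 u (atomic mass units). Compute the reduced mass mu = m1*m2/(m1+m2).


mu = m1 * m2 / (m1 + m2)
= 76.24 * 42.66 / (76.24 + 42.66)
= 3252.3984 / 118.9
= 27.3541 u

27.3541


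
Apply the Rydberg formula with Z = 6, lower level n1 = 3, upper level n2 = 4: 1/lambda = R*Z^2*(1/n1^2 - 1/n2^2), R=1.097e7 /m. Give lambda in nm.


1/lambda = R * Z^2 * (1/n1^2 - 1/n2^2)
= 1.097e7 * 6^2 * (1/3^2 - 1/4^2)
= 1.097e7 * 36 * (0.111111 - 0.0625)
= 1.9197e+07 /m
lambda = 1 / 1.9197e+07
= 52.0901 nm

52.0901


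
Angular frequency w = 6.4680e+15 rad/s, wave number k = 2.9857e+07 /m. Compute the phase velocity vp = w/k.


vp = w / k
= 6.4680e+15 / 2.9857e+07
= 2.1663e+08 m/s

2.1663e+08


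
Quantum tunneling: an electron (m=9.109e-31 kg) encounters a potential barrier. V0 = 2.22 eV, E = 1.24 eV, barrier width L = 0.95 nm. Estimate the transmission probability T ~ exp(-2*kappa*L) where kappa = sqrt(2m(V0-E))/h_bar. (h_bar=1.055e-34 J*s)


V0 - E = 0.98 eV = 1.5700e-19 J
kappa = sqrt(2 * m * (V0-E)) / h_bar
= sqrt(2 * 9.109e-31 * 1.5700e-19) / 1.055e-34
= 5.0692e+09 /m
2*kappa*L = 2 * 5.0692e+09 * 0.95e-9
= 9.6315
T = exp(-9.6315) = 6.562583e-05

6.562583e-05


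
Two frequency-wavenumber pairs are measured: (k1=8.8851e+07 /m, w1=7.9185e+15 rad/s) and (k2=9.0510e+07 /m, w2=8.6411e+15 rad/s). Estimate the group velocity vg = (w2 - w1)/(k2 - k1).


vg = (w2 - w1) / (k2 - k1)
= (8.6411e+15 - 7.9185e+15) / (9.0510e+07 - 8.8851e+07)
= 7.2260e+14 / 1.6590e+06
= 4.3556e+08 m/s

4.3556e+08


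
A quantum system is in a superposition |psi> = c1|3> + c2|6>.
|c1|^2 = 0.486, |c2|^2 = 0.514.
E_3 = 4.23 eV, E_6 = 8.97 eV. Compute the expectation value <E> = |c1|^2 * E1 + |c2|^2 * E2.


<E> = |c1|^2 * E1 + |c2|^2 * E2
= 0.486 * 4.23 + 0.514 * 8.97
= 2.0558 + 4.6106
= 6.6664 eV

6.6664


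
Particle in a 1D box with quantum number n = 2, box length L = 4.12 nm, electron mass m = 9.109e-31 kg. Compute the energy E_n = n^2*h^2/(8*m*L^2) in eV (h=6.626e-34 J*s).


E = n^2 * h^2 / (8 * m * L^2)
= 2^2 * (6.626e-34)^2 / (8 * 9.109e-31 * (4.12e-9)^2)
= 4 * 4.3904e-67 / (8 * 9.109e-31 * 1.6974e-17)
= 1.4197e-20 J
= 0.0886 eV

0.0886


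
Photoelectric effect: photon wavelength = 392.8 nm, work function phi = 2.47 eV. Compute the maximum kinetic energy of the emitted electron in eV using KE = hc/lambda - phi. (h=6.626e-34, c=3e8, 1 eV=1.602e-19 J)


E_photon = hc / lambda
= (6.626e-34)(3e8) / (392.8e-9)
= 5.0606e-19 J
= 3.1589 eV
KE = E_photon - phi
= 3.1589 - 2.47
= 0.6889 eV

0.6889


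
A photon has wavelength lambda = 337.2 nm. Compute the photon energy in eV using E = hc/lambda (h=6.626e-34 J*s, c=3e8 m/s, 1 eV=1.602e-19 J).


E = hc / lambda
= (6.626e-34)(3e8) / (337.2e-9)
= 1.9878e-25 / 3.3720e-07
= 5.8950e-19 J
Converting to eV: 5.8950e-19 / 1.602e-19
= 3.6798 eV

3.6798


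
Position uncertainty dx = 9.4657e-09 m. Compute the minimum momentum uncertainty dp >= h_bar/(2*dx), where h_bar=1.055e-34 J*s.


dp = h_bar / (2 * dx)
= 1.055e-34 / (2 * 9.4657e-09)
= 1.055e-34 / 1.8931e-08
= 5.5728e-27 kg*m/s

5.5728e-27


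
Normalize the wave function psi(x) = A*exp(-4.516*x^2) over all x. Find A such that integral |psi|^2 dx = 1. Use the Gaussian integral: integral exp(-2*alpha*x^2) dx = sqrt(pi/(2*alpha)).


integral |psi|^2 dx = A^2 * sqrt(pi/(2*alpha)) = 1
A^2 = sqrt(2*alpha/pi)
= sqrt(2 * 4.516 / pi)
= 1.695575
A = sqrt(1.695575)
= 1.3021

1.3021


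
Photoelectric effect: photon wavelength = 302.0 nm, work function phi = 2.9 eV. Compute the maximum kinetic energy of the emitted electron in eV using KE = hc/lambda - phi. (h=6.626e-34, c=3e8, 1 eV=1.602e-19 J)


E_photon = hc / lambda
= (6.626e-34)(3e8) / (302.0e-9)
= 6.5821e-19 J
= 4.1087 eV
KE = E_photon - phi
= 4.1087 - 2.9
= 1.2087 eV

1.2087


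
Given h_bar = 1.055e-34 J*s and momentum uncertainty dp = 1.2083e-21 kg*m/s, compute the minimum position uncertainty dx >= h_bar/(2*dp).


dx = h_bar / (2 * dp)
= 1.055e-34 / (2 * 1.2083e-21)
= 1.055e-34 / 2.4166e-21
= 4.3656e-14 m

4.3656e-14


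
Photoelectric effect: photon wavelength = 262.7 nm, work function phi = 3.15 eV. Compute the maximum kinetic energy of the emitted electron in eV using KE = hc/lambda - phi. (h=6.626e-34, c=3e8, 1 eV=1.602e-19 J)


E_photon = hc / lambda
= (6.626e-34)(3e8) / (262.7e-9)
= 7.5668e-19 J
= 4.7233 eV
KE = E_photon - phi
= 4.7233 - 3.15
= 1.5733 eV

1.5733


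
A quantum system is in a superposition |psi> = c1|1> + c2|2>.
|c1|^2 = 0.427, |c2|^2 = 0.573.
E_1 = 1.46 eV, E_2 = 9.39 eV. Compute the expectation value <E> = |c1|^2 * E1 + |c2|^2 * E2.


<E> = |c1|^2 * E1 + |c2|^2 * E2
= 0.427 * 1.46 + 0.573 * 9.39
= 0.6234 + 5.3805
= 6.0039 eV

6.0039


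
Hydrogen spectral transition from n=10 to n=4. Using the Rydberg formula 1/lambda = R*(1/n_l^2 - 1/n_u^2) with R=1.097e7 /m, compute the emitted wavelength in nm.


1/lambda = R * (1/n_l^2 - 1/n_u^2)
= 1.097e7 * (1/4^2 - 1/10^2)
= 1.097e7 * (0.0625 - 0.01)
= 1.097e7 * 0.0525
= 5.7592e+05 /m
lambda = 1 / 5.7592e+05 = 1736.3372 nm

1736.3372


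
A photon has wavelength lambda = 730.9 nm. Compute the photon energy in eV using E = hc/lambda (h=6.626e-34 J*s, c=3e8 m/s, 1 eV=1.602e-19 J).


E = hc / lambda
= (6.626e-34)(3e8) / (730.9e-9)
= 1.9878e-25 / 7.3090e-07
= 2.7197e-19 J
Converting to eV: 2.7197e-19 / 1.602e-19
= 1.6977 eV

1.6977


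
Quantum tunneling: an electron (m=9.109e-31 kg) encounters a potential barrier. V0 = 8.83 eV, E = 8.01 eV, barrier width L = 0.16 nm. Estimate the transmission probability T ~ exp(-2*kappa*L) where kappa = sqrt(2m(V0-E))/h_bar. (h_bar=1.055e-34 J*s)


V0 - E = 0.82 eV = 1.3136e-19 J
kappa = sqrt(2 * m * (V0-E)) / h_bar
= sqrt(2 * 9.109e-31 * 1.3136e-19) / 1.055e-34
= 4.6370e+09 /m
2*kappa*L = 2 * 4.6370e+09 * 0.16e-9
= 1.4838
T = exp(-1.4838) = 2.267660e-01

2.267660e-01


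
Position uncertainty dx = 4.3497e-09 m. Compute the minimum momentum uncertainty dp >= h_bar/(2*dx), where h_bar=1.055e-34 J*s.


dp = h_bar / (2 * dx)
= 1.055e-34 / (2 * 4.3497e-09)
= 1.055e-34 / 8.6994e-09
= 1.2127e-26 kg*m/s

1.2127e-26


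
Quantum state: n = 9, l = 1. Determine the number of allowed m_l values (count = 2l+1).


m_l ranges from -l to +l in integer steps
So m_l goes from -1 to +1
Count = 2l + 1 = 2*1 + 1
= 3

3


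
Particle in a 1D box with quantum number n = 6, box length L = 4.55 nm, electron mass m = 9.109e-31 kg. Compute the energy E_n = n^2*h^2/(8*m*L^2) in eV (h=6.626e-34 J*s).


E = n^2 * h^2 / (8 * m * L^2)
= 6^2 * (6.626e-34)^2 / (8 * 9.109e-31 * (4.55e-9)^2)
= 36 * 4.3904e-67 / (8 * 9.109e-31 * 2.0703e-17)
= 1.0477e-19 J
= 0.654 eV

0.654


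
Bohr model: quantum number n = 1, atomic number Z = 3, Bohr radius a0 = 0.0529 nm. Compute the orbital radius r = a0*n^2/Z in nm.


r = a0 * n^2 / Z
= 0.0529 * 1^2 / 3
= 0.0529 * 1 / 3
= 0.0176 nm

0.0176


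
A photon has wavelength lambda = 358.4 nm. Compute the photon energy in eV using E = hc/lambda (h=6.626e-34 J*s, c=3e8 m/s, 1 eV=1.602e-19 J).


E = hc / lambda
= (6.626e-34)(3e8) / (358.4e-9)
= 1.9878e-25 / 3.5840e-07
= 5.5463e-19 J
Converting to eV: 5.5463e-19 / 1.602e-19
= 3.4621 eV

3.4621


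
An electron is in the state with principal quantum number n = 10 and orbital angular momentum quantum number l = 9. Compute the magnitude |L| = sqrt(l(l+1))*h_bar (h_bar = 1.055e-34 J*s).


L = sqrt(l*(l+1)) * h_bar
= sqrt(9 * 10) * 1.055e-34
= sqrt(90) * 1.055e-34
= 9.4868 * 1.055e-34
= 1.0009e-33 J*s

1.0009e-33


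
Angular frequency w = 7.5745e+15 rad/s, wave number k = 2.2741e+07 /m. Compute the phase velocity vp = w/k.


vp = w / k
= 7.5745e+15 / 2.2741e+07
= 3.3308e+08 m/s

3.3308e+08


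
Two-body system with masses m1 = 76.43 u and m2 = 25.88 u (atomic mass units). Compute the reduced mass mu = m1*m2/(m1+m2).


mu = m1 * m2 / (m1 + m2)
= 76.43 * 25.88 / (76.43 + 25.88)
= 1978.0084 / 102.31
= 19.3335 u

19.3335


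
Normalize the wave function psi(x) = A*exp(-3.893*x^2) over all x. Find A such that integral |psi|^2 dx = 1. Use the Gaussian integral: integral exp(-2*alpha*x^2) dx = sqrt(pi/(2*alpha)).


integral |psi|^2 dx = A^2 * sqrt(pi/(2*alpha)) = 1
A^2 = sqrt(2*alpha/pi)
= sqrt(2 * 3.893 / pi)
= 1.574281
A = sqrt(1.574281)
= 1.2547

1.2547


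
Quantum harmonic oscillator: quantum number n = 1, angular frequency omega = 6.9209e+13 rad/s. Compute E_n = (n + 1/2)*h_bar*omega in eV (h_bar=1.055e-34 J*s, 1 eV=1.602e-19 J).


E = (n + 1/2) * h_bar * omega
= (1 + 0.5) * 1.055e-34 * 6.9209e+13
= 1.5 * 7.3015e-21
= 1.0952e-20 J
= 0.0684 eV

0.0684


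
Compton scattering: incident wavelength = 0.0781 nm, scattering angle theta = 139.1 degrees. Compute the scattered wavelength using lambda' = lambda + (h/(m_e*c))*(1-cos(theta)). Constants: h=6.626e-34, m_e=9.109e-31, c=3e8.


Compton wavelength: h/(m_e*c) = 2.4247e-12 m
d_lambda = 2.4247e-12 * (1 - cos(139.1 deg))
= 2.4247e-12 * 1.755853
= 4.2574e-12 m = 0.004257 nm
lambda' = 0.0781 + 0.004257
= 0.082357 nm

0.082357


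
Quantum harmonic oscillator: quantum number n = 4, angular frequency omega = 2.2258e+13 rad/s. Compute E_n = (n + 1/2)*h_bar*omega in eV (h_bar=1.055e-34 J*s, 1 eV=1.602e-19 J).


E = (n + 1/2) * h_bar * omega
= (4 + 0.5) * 1.055e-34 * 2.2258e+13
= 4.5 * 2.3482e-21
= 1.0567e-20 J
= 0.066 eV

0.066


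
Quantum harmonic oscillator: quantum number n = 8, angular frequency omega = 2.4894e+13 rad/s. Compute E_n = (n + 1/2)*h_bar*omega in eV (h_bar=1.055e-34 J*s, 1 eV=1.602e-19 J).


E = (n + 1/2) * h_bar * omega
= (8 + 0.5) * 1.055e-34 * 2.4894e+13
= 8.5 * 2.6263e-21
= 2.2324e-20 J
= 0.1393 eV

0.1393


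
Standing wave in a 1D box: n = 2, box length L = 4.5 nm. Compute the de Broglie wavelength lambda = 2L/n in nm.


lambda = 2L / n
= 2 * 4.5 / 2
= 9.0 / 2
= 4.5 nm

4.5


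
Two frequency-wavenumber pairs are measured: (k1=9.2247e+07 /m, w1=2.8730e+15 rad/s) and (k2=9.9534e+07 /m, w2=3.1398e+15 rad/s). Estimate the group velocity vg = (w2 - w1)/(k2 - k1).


vg = (w2 - w1) / (k2 - k1)
= (3.1398e+15 - 2.8730e+15) / (9.9534e+07 - 9.2247e+07)
= 2.6680e+14 / 7.2870e+06
= 3.6613e+07 m/s

3.6613e+07


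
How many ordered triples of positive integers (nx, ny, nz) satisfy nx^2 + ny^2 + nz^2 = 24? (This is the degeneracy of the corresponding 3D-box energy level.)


Enumerate all (nx, ny, nz) with nx^2 + ny^2 + nz^2 = 24:
(2,2,4)
(2,4,2)
(4,2,2)
Total degeneracy = 3

3


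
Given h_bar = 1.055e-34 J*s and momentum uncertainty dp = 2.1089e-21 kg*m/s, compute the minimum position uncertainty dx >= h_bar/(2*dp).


dx = h_bar / (2 * dp)
= 1.055e-34 / (2 * 2.1089e-21)
= 1.055e-34 / 4.2178e-21
= 2.5013e-14 m

2.5013e-14


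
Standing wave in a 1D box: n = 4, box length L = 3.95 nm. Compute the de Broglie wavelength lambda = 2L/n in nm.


lambda = 2L / n
= 2 * 3.95 / 4
= 7.9 / 4
= 1.975 nm

1.975


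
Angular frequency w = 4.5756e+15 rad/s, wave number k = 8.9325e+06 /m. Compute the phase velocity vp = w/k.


vp = w / k
= 4.5756e+15 / 8.9325e+06
= 5.1224e+08 m/s

5.1224e+08


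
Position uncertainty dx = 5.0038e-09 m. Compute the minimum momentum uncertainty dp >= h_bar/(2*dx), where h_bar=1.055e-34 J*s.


dp = h_bar / (2 * dx)
= 1.055e-34 / (2 * 5.0038e-09)
= 1.055e-34 / 1.0008e-08
= 1.0542e-26 kg*m/s

1.0542e-26


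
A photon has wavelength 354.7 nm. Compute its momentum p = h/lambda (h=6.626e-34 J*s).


p = h / lambda
= 6.626e-34 / (354.7e-9)
= 6.626e-34 / 3.5470e-07
= 1.8681e-27 kg*m/s

1.8681e-27


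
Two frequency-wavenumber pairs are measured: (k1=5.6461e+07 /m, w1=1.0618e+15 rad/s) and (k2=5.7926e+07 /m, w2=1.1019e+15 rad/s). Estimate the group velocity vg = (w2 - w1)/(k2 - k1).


vg = (w2 - w1) / (k2 - k1)
= (1.1019e+15 - 1.0618e+15) / (5.7926e+07 - 5.6461e+07)
= 4.0100e+13 / 1.4650e+06
= 2.7372e+07 m/s

2.7372e+07


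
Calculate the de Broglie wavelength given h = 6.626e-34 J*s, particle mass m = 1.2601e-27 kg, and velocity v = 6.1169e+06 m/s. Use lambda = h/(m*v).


lambda = h / (m * v)
= 6.626e-34 / (1.2601e-27 * 6.1169e+06)
= 6.626e-34 / 7.7079e-21
= 8.5964e-14 m

8.5964e-14


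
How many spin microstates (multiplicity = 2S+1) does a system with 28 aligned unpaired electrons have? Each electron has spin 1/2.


Total spin S = N * (1/2) = 28 * 0.5 = 14.0
Spin multiplicity = 2S + 1
= 2 * 14.0 + 1
= 29

29


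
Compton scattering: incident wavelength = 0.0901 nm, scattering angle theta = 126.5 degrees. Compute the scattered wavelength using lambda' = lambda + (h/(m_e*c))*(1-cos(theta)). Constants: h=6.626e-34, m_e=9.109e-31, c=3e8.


Compton wavelength: h/(m_e*c) = 2.4247e-12 m
d_lambda = 2.4247e-12 * (1 - cos(126.5 deg))
= 2.4247e-12 * 1.594823
= 3.8670e-12 m = 0.003867 nm
lambda' = 0.0901 + 0.003867
= 0.093967 nm

0.093967


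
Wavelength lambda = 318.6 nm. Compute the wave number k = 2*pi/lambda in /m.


k = 2 * pi / lambda
= 6.2832 / (318.6e-9)
= 6.2832 / 3.1860e-07
= 1.9721e+07 /m

1.9721e+07


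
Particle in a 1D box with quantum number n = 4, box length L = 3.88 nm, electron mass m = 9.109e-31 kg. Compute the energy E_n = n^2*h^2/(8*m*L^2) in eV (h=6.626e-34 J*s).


E = n^2 * h^2 / (8 * m * L^2)
= 4^2 * (6.626e-34)^2 / (8 * 9.109e-31 * (3.88e-9)^2)
= 16 * 4.3904e-67 / (8 * 9.109e-31 * 1.5054e-17)
= 6.4032e-20 J
= 0.3997 eV

0.3997


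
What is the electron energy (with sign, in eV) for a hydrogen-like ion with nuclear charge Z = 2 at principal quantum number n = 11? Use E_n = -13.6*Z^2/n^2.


E_n = -13.6 * Z^2 / n^2
= -13.6 * 2^2 / 11^2
= -13.6 * 4 / 121
= -0.4496 eV

-0.4496


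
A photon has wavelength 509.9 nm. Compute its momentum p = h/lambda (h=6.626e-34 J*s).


p = h / lambda
= 6.626e-34 / (509.9e-9)
= 6.626e-34 / 5.0990e-07
= 1.2995e-27 kg*m/s

1.2995e-27


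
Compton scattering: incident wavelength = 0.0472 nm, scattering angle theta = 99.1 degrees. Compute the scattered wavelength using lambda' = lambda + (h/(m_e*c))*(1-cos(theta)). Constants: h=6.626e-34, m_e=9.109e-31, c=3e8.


Compton wavelength: h/(m_e*c) = 2.4247e-12 m
d_lambda = 2.4247e-12 * (1 - cos(99.1 deg))
= 2.4247e-12 * 1.158158
= 2.8082e-12 m = 0.002808 nm
lambda' = 0.0472 + 0.002808
= 0.050008 nm

0.050008


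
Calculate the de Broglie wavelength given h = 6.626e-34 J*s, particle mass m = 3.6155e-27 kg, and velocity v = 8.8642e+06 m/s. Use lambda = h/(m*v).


lambda = h / (m * v)
= 6.626e-34 / (3.6155e-27 * 8.8642e+06)
= 6.626e-34 / 3.2049e-20
= 2.0675e-14 m

2.0675e-14


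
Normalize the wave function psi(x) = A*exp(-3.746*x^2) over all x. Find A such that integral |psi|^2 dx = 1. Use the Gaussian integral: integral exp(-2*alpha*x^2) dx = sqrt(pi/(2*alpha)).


integral |psi|^2 dx = A^2 * sqrt(pi/(2*alpha)) = 1
A^2 = sqrt(2*alpha/pi)
= sqrt(2 * 3.746 / pi)
= 1.544273
A = sqrt(1.544273)
= 1.2427

1.2427


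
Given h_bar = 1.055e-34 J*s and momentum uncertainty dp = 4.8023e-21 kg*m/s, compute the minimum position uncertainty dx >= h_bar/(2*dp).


dx = h_bar / (2 * dp)
= 1.055e-34 / (2 * 4.8023e-21)
= 1.055e-34 / 9.6046e-21
= 1.0984e-14 m

1.0984e-14


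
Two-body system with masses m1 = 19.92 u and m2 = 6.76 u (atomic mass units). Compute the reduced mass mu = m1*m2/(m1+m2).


mu = m1 * m2 / (m1 + m2)
= 19.92 * 6.76 / (19.92 + 6.76)
= 134.6592 / 26.68
= 5.0472 u

5.0472


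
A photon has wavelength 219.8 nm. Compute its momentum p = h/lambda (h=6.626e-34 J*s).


p = h / lambda
= 6.626e-34 / (219.8e-9)
= 6.626e-34 / 2.1980e-07
= 3.0146e-27 kg*m/s

3.0146e-27


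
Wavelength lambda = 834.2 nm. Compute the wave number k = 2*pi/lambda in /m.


k = 2 * pi / lambda
= 6.2832 / (834.2e-9)
= 6.2832 / 8.3420e-07
= 7.5320e+06 /m

7.5320e+06


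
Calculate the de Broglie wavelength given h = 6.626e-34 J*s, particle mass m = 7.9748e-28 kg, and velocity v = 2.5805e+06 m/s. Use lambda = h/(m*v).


lambda = h / (m * v)
= 6.626e-34 / (7.9748e-28 * 2.5805e+06)
= 6.626e-34 / 2.0579e-21
= 3.2198e-13 m

3.2198e-13


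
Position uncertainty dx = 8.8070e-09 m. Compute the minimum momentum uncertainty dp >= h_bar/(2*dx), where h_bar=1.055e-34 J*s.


dp = h_bar / (2 * dx)
= 1.055e-34 / (2 * 8.8070e-09)
= 1.055e-34 / 1.7614e-08
= 5.9896e-27 kg*m/s

5.9896e-27


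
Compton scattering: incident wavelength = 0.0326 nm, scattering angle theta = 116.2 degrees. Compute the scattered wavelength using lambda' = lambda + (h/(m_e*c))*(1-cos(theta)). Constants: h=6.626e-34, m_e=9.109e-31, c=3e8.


Compton wavelength: h/(m_e*c) = 2.4247e-12 m
d_lambda = 2.4247e-12 * (1 - cos(116.2 deg))
= 2.4247e-12 * 1.441506
= 3.4952e-12 m = 0.003495 nm
lambda' = 0.0326 + 0.003495
= 0.036095 nm

0.036095


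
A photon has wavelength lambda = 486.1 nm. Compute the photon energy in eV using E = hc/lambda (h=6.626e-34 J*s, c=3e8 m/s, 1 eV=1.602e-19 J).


E = hc / lambda
= (6.626e-34)(3e8) / (486.1e-9)
= 1.9878e-25 / 4.8610e-07
= 4.0893e-19 J
Converting to eV: 4.0893e-19 / 1.602e-19
= 2.5526 eV

2.5526


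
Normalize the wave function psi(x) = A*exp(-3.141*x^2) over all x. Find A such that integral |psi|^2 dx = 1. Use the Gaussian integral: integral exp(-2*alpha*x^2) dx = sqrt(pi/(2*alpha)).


integral |psi|^2 dx = A^2 * sqrt(pi/(2*alpha)) = 1
A^2 = sqrt(2*alpha/pi)
= sqrt(2 * 3.141 / pi)
= 1.41408
A = sqrt(1.41408)
= 1.1892

1.1892


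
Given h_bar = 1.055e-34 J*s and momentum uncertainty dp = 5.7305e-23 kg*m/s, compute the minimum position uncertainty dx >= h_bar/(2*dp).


dx = h_bar / (2 * dp)
= 1.055e-34 / (2 * 5.7305e-23)
= 1.055e-34 / 1.1461e-22
= 9.2051e-13 m

9.2051e-13


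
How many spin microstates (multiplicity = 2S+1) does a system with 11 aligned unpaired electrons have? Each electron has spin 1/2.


Total spin S = N * (1/2) = 11 * 0.5 = 5.5
Spin multiplicity = 2S + 1
= 2 * 5.5 + 1
= 12

12


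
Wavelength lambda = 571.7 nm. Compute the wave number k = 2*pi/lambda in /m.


k = 2 * pi / lambda
= 6.2832 / (571.7e-9)
= 6.2832 / 5.7170e-07
= 1.0990e+07 /m

1.0990e+07


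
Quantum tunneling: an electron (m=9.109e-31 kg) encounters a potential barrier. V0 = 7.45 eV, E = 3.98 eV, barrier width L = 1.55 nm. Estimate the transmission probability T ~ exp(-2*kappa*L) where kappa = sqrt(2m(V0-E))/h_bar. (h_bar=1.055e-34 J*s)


V0 - E = 3.47 eV = 5.5589e-19 J
kappa = sqrt(2 * m * (V0-E)) / h_bar
= sqrt(2 * 9.109e-31 * 5.5589e-19) / 1.055e-34
= 9.5388e+09 /m
2*kappa*L = 2 * 9.5388e+09 * 1.55e-9
= 29.5703
T = exp(-29.5703) = 1.438091e-13

1.438091e-13


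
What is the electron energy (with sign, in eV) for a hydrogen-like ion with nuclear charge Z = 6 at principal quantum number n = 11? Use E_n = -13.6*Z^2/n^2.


E_n = -13.6 * Z^2 / n^2
= -13.6 * 6^2 / 11^2
= -13.6 * 36 / 121
= -4.0463 eV

-4.0463


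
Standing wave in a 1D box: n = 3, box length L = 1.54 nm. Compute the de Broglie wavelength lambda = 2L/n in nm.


lambda = 2L / n
= 2 * 1.54 / 3
= 3.08 / 3
= 1.0267 nm

1.0267


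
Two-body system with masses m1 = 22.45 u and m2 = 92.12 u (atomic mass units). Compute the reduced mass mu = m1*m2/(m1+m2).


mu = m1 * m2 / (m1 + m2)
= 22.45 * 92.12 / (22.45 + 92.12)
= 2068.094 / 114.57
= 18.0509 u

18.0509


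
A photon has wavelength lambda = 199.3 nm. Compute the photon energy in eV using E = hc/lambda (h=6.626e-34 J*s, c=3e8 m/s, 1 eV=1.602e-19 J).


E = hc / lambda
= (6.626e-34)(3e8) / (199.3e-9)
= 1.9878e-25 / 1.9930e-07
= 9.9739e-19 J
Converting to eV: 9.9739e-19 / 1.602e-19
= 6.2259 eV

6.2259


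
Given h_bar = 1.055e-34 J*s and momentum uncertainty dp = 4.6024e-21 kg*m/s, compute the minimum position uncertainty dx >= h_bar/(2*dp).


dx = h_bar / (2 * dp)
= 1.055e-34 / (2 * 4.6024e-21)
= 1.055e-34 / 9.2048e-21
= 1.1461e-14 m

1.1461e-14


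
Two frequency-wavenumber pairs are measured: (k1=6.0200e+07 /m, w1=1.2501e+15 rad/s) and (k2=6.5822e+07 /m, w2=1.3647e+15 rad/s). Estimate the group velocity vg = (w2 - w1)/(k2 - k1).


vg = (w2 - w1) / (k2 - k1)
= (1.3647e+15 - 1.2501e+15) / (6.5822e+07 - 6.0200e+07)
= 1.1460e+14 / 5.6220e+06
= 2.0384e+07 m/s

2.0384e+07


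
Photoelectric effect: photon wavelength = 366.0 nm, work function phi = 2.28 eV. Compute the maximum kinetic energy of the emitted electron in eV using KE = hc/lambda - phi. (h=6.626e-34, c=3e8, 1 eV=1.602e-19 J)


E_photon = hc / lambda
= (6.626e-34)(3e8) / (366.0e-9)
= 5.4311e-19 J
= 3.3902 eV
KE = E_photon - phi
= 3.3902 - 2.28
= 1.1102 eV

1.1102


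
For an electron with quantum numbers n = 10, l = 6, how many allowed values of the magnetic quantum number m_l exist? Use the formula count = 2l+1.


m_l ranges from -l to +l in integer steps
So m_l goes from -6 to +6
Count = 2l + 1 = 2*6 + 1
= 13

13


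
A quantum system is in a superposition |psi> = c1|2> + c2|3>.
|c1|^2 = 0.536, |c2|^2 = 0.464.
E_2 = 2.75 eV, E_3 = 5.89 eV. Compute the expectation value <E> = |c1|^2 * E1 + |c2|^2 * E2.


<E> = |c1|^2 * E1 + |c2|^2 * E2
= 0.536 * 2.75 + 0.464 * 5.89
= 1.474 + 2.733
= 4.207 eV

4.207


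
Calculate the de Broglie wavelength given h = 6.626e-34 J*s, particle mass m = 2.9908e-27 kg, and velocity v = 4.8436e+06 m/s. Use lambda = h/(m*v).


lambda = h / (m * v)
= 6.626e-34 / (2.9908e-27 * 4.8436e+06)
= 6.626e-34 / 1.4486e-20
= 4.5740e-14 m

4.5740e-14


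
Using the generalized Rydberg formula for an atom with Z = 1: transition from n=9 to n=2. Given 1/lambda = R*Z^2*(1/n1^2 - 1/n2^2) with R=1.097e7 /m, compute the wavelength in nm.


1/lambda = R * Z^2 * (1/n1^2 - 1/n2^2)
= 1.097e7 * 1^2 * (1/2^2 - 1/9^2)
= 1.097e7 * 1 * (0.25 - 0.012346)
= 2.6071e+06 /m
lambda = 1 / 2.6071e+06
= 383.5727 nm

383.5727


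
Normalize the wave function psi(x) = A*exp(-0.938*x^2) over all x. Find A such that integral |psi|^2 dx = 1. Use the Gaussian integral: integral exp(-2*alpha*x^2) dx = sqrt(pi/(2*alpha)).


integral |psi|^2 dx = A^2 * sqrt(pi/(2*alpha)) = 1
A^2 = sqrt(2*alpha/pi)
= sqrt(2 * 0.938 / pi)
= 0.772754
A = sqrt(0.772754)
= 0.8791

0.8791


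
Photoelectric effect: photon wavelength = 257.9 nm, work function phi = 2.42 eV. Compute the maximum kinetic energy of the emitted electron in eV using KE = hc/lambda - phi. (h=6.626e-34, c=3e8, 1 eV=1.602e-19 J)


E_photon = hc / lambda
= (6.626e-34)(3e8) / (257.9e-9)
= 7.7076e-19 J
= 4.8113 eV
KE = E_photon - phi
= 4.8113 - 2.42
= 2.3913 eV

2.3913


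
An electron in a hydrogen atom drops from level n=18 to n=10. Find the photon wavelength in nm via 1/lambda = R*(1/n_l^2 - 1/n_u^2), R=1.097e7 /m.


1/lambda = R * (1/n_l^2 - 1/n_u^2)
= 1.097e7 * (1/10^2 - 1/18^2)
= 1.097e7 * (0.01 - 0.003086)
= 1.097e7 * 0.006914
= 7.5842e+04 /m
lambda = 1 / 7.5842e+04 = 13185.3106 nm

13185.3106


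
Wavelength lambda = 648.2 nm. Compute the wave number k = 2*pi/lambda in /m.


k = 2 * pi / lambda
= 6.2832 / (648.2e-9)
= 6.2832 / 6.4820e-07
= 9.6933e+06 /m

9.6933e+06


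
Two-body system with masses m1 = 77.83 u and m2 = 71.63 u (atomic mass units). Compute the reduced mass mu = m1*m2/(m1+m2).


mu = m1 * m2 / (m1 + m2)
= 77.83 * 71.63 / (77.83 + 71.63)
= 5574.9629 / 149.46
= 37.3007 u

37.3007


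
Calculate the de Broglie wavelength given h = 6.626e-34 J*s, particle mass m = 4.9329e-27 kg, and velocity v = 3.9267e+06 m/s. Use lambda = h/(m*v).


lambda = h / (m * v)
= 6.626e-34 / (4.9329e-27 * 3.9267e+06)
= 6.626e-34 / 1.9370e-20
= 3.4208e-14 m

3.4208e-14


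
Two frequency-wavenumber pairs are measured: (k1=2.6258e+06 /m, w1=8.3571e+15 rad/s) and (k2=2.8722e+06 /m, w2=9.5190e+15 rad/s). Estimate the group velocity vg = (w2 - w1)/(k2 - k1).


vg = (w2 - w1) / (k2 - k1)
= (9.5190e+15 - 8.3571e+15) / (2.8722e+06 - 2.6258e+06)
= 1.1619e+15 / 2.4640e+05
= 4.7155e+09 m/s

4.7155e+09


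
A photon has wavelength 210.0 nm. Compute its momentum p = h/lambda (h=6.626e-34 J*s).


p = h / lambda
= 6.626e-34 / (210.0e-9)
= 6.626e-34 / 2.1000e-07
= 3.1552e-27 kg*m/s

3.1552e-27


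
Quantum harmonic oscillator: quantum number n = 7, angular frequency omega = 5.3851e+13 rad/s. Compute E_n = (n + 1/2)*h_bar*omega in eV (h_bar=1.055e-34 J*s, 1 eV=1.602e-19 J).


E = (n + 1/2) * h_bar * omega
= (7 + 0.5) * 1.055e-34 * 5.3851e+13
= 7.5 * 5.6813e-21
= 4.2610e-20 J
= 0.266 eV

0.266


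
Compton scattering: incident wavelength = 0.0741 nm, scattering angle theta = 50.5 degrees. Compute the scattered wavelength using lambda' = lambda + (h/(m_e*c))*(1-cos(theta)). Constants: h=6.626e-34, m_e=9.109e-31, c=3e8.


Compton wavelength: h/(m_e*c) = 2.4247e-12 m
d_lambda = 2.4247e-12 * (1 - cos(50.5 deg))
= 2.4247e-12 * 0.363922
= 8.8240e-13 m = 0.000882 nm
lambda' = 0.0741 + 0.000882
= 0.074982 nm

0.074982


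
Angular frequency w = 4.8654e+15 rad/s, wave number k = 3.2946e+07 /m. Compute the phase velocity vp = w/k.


vp = w / k
= 4.8654e+15 / 3.2946e+07
= 1.4768e+08 m/s

1.4768e+08


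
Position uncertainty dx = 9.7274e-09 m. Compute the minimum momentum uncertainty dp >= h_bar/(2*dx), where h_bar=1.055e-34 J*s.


dp = h_bar / (2 * dx)
= 1.055e-34 / (2 * 9.7274e-09)
= 1.055e-34 / 1.9455e-08
= 5.4228e-27 kg*m/s

5.4228e-27


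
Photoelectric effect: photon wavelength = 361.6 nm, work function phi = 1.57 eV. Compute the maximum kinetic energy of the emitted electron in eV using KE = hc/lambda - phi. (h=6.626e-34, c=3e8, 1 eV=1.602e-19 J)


E_photon = hc / lambda
= (6.626e-34)(3e8) / (361.6e-9)
= 5.4972e-19 J
= 3.4315 eV
KE = E_photon - phi
= 3.4315 - 1.57
= 1.8615 eV

1.8615


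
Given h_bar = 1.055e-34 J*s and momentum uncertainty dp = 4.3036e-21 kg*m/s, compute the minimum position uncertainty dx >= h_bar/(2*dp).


dx = h_bar / (2 * dp)
= 1.055e-34 / (2 * 4.3036e-21)
= 1.055e-34 / 8.6072e-21
= 1.2257e-14 m

1.2257e-14


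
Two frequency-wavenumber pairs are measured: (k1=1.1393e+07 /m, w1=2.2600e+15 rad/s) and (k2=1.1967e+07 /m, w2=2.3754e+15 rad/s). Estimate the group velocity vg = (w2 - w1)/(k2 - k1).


vg = (w2 - w1) / (k2 - k1)
= (2.3754e+15 - 2.2600e+15) / (1.1967e+07 - 1.1393e+07)
= 1.1540e+14 / 5.7400e+05
= 2.0105e+08 m/s

2.0105e+08


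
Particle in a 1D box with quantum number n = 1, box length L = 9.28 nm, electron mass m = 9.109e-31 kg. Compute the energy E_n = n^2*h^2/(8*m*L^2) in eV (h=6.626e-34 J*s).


E = n^2 * h^2 / (8 * m * L^2)
= 1^2 * (6.626e-34)^2 / (8 * 9.109e-31 * (9.28e-9)^2)
= 1 * 4.3904e-67 / (8 * 9.109e-31 * 8.6118e-17)
= 6.9959e-22 J
= 0.0044 eV

0.0044


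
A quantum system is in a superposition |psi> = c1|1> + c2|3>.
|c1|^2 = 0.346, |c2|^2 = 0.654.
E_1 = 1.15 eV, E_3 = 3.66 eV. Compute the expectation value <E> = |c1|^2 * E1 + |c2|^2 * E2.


<E> = |c1|^2 * E1 + |c2|^2 * E2
= 0.346 * 1.15 + 0.654 * 3.66
= 0.3979 + 2.3936
= 2.7915 eV

2.7915


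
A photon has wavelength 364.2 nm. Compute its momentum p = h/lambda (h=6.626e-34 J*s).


p = h / lambda
= 6.626e-34 / (364.2e-9)
= 6.626e-34 / 3.6420e-07
= 1.8193e-27 kg*m/s

1.8193e-27


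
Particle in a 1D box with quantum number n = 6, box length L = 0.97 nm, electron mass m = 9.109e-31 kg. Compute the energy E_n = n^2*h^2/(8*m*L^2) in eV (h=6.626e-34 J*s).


E = n^2 * h^2 / (8 * m * L^2)
= 6^2 * (6.626e-34)^2 / (8 * 9.109e-31 * (0.97e-9)^2)
= 36 * 4.3904e-67 / (8 * 9.109e-31 * 9.4090e-19)
= 2.3052e-18 J
= 14.3893 eV

14.3893


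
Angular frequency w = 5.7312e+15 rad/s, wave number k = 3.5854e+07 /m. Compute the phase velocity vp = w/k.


vp = w / k
= 5.7312e+15 / 3.5854e+07
= 1.5985e+08 m/s

1.5985e+08


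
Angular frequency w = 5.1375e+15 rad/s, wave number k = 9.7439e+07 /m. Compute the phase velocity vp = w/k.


vp = w / k
= 5.1375e+15 / 9.7439e+07
= 5.2725e+07 m/s

5.2725e+07


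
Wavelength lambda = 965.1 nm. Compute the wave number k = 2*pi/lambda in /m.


k = 2 * pi / lambda
= 6.2832 / (965.1e-9)
= 6.2832 / 9.6510e-07
= 6.5104e+06 /m

6.5104e+06


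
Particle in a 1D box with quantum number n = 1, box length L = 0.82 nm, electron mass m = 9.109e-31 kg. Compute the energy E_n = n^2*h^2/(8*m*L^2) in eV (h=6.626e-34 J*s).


E = n^2 * h^2 / (8 * m * L^2)
= 1^2 * (6.626e-34)^2 / (8 * 9.109e-31 * (0.82e-9)^2)
= 1 * 4.3904e-67 / (8 * 9.109e-31 * 6.7240e-19)
= 8.9601e-20 J
= 0.5593 eV

0.5593


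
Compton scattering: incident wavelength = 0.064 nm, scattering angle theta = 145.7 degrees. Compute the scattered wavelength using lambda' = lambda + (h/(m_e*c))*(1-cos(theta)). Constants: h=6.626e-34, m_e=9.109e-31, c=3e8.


Compton wavelength: h/(m_e*c) = 2.4247e-12 m
d_lambda = 2.4247e-12 * (1 - cos(145.7 deg))
= 2.4247e-12 * 1.826098
= 4.4278e-12 m = 0.004428 nm
lambda' = 0.064 + 0.004428
= 0.068428 nm

0.068428
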